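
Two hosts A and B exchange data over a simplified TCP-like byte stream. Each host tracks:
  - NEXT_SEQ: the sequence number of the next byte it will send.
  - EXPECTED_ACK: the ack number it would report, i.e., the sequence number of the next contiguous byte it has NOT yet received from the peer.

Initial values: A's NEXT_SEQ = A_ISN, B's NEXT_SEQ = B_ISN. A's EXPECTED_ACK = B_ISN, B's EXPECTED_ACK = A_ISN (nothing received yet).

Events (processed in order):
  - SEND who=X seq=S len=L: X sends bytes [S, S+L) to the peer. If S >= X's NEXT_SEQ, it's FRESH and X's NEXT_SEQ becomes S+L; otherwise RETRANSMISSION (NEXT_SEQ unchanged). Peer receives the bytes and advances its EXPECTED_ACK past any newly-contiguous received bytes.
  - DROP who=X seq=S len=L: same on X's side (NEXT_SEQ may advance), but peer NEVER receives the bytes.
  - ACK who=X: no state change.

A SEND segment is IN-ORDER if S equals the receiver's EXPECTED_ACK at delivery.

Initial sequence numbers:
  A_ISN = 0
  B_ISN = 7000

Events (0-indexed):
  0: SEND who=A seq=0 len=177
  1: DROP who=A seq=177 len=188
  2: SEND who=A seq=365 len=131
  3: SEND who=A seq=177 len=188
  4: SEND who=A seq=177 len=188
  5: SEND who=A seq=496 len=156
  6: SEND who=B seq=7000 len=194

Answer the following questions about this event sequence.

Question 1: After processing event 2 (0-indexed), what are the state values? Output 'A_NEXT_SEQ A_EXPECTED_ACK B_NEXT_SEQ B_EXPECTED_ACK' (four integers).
After event 0: A_seq=177 A_ack=7000 B_seq=7000 B_ack=177
After event 1: A_seq=365 A_ack=7000 B_seq=7000 B_ack=177
After event 2: A_seq=496 A_ack=7000 B_seq=7000 B_ack=177

496 7000 7000 177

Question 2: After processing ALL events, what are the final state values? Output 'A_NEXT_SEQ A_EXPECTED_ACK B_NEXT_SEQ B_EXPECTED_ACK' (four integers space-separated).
Answer: 652 7194 7194 652

Derivation:
After event 0: A_seq=177 A_ack=7000 B_seq=7000 B_ack=177
After event 1: A_seq=365 A_ack=7000 B_seq=7000 B_ack=177
After event 2: A_seq=496 A_ack=7000 B_seq=7000 B_ack=177
After event 3: A_seq=496 A_ack=7000 B_seq=7000 B_ack=496
After event 4: A_seq=496 A_ack=7000 B_seq=7000 B_ack=496
After event 5: A_seq=652 A_ack=7000 B_seq=7000 B_ack=652
After event 6: A_seq=652 A_ack=7194 B_seq=7194 B_ack=652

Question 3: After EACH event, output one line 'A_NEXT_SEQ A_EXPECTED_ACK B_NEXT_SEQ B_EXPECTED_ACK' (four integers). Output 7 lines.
177 7000 7000 177
365 7000 7000 177
496 7000 7000 177
496 7000 7000 496
496 7000 7000 496
652 7000 7000 652
652 7194 7194 652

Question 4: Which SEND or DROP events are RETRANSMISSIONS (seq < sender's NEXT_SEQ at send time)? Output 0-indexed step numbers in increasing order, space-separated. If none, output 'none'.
Answer: 3 4

Derivation:
Step 0: SEND seq=0 -> fresh
Step 1: DROP seq=177 -> fresh
Step 2: SEND seq=365 -> fresh
Step 3: SEND seq=177 -> retransmit
Step 4: SEND seq=177 -> retransmit
Step 5: SEND seq=496 -> fresh
Step 6: SEND seq=7000 -> fresh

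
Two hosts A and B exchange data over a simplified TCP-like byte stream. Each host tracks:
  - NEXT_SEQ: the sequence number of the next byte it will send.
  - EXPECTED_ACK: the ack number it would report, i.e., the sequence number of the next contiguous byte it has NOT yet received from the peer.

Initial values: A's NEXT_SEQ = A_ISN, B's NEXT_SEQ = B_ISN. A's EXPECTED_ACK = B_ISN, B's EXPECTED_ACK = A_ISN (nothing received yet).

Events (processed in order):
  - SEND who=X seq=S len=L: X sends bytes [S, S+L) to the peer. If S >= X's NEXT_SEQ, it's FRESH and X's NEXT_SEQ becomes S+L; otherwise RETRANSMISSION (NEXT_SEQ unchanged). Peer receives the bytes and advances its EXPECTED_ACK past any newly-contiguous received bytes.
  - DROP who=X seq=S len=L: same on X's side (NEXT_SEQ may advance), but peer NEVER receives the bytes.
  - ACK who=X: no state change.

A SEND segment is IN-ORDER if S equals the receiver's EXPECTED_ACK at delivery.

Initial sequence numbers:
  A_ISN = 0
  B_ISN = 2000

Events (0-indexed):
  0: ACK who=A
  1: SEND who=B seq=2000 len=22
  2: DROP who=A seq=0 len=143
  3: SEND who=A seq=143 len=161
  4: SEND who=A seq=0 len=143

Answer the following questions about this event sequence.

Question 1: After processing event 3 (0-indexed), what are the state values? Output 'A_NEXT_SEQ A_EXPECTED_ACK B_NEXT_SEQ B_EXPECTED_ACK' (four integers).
After event 0: A_seq=0 A_ack=2000 B_seq=2000 B_ack=0
After event 1: A_seq=0 A_ack=2022 B_seq=2022 B_ack=0
After event 2: A_seq=143 A_ack=2022 B_seq=2022 B_ack=0
After event 3: A_seq=304 A_ack=2022 B_seq=2022 B_ack=0

304 2022 2022 0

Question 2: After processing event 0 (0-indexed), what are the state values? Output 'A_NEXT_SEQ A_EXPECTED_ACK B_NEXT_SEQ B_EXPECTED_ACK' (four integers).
After event 0: A_seq=0 A_ack=2000 B_seq=2000 B_ack=0

0 2000 2000 0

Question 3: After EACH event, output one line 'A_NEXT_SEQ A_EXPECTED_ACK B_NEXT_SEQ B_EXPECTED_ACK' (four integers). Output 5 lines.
0 2000 2000 0
0 2022 2022 0
143 2022 2022 0
304 2022 2022 0
304 2022 2022 304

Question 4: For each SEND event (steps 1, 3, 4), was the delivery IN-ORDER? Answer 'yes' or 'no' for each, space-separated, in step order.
Answer: yes no yes

Derivation:
Step 1: SEND seq=2000 -> in-order
Step 3: SEND seq=143 -> out-of-order
Step 4: SEND seq=0 -> in-order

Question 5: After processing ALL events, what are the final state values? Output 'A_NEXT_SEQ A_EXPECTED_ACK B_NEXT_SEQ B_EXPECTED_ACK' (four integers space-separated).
Answer: 304 2022 2022 304

Derivation:
After event 0: A_seq=0 A_ack=2000 B_seq=2000 B_ack=0
After event 1: A_seq=0 A_ack=2022 B_seq=2022 B_ack=0
After event 2: A_seq=143 A_ack=2022 B_seq=2022 B_ack=0
After event 3: A_seq=304 A_ack=2022 B_seq=2022 B_ack=0
After event 4: A_seq=304 A_ack=2022 B_seq=2022 B_ack=304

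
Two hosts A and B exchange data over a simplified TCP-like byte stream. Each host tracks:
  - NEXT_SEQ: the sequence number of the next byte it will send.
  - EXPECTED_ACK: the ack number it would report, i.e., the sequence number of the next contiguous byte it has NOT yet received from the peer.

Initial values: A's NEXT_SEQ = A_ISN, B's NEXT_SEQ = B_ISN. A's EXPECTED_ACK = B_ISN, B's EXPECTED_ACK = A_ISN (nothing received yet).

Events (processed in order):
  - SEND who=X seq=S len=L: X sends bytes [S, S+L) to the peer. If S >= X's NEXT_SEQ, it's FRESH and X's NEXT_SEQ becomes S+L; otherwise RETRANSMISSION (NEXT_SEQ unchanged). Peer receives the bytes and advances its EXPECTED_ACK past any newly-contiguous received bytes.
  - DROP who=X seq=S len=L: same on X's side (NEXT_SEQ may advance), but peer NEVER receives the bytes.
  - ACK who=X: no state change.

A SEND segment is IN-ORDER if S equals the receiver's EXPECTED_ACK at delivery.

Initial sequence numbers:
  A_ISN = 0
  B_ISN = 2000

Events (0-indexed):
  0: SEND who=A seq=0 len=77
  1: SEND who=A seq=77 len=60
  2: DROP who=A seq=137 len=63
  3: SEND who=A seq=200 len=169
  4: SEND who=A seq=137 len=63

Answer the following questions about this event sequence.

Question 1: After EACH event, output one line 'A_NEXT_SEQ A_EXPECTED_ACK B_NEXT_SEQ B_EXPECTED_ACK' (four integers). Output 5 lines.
77 2000 2000 77
137 2000 2000 137
200 2000 2000 137
369 2000 2000 137
369 2000 2000 369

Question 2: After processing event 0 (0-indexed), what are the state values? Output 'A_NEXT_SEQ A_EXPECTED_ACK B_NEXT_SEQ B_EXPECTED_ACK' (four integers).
After event 0: A_seq=77 A_ack=2000 B_seq=2000 B_ack=77

77 2000 2000 77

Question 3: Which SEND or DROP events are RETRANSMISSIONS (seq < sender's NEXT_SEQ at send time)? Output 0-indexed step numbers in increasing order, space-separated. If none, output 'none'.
Answer: 4

Derivation:
Step 0: SEND seq=0 -> fresh
Step 1: SEND seq=77 -> fresh
Step 2: DROP seq=137 -> fresh
Step 3: SEND seq=200 -> fresh
Step 4: SEND seq=137 -> retransmit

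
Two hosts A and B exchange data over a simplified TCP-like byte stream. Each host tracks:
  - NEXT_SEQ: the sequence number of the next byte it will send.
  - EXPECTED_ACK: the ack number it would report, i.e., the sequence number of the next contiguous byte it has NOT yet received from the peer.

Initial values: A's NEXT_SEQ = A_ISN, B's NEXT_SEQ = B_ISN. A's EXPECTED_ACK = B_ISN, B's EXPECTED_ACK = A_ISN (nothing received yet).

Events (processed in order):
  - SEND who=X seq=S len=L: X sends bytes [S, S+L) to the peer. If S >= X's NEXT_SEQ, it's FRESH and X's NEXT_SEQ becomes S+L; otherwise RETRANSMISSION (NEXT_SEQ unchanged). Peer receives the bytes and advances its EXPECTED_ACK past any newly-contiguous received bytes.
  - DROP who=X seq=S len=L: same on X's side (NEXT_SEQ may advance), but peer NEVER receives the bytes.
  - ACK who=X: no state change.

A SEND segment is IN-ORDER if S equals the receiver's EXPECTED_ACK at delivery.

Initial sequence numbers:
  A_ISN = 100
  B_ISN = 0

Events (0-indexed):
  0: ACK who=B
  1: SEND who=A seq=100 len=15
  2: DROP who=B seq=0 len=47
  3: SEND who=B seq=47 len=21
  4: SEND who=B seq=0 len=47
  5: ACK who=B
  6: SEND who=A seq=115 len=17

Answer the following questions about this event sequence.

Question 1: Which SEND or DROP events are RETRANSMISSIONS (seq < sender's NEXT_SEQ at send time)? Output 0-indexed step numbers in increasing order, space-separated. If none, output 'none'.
Answer: 4

Derivation:
Step 1: SEND seq=100 -> fresh
Step 2: DROP seq=0 -> fresh
Step 3: SEND seq=47 -> fresh
Step 4: SEND seq=0 -> retransmit
Step 6: SEND seq=115 -> fresh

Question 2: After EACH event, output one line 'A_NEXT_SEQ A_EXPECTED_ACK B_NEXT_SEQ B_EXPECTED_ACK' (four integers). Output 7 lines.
100 0 0 100
115 0 0 115
115 0 47 115
115 0 68 115
115 68 68 115
115 68 68 115
132 68 68 132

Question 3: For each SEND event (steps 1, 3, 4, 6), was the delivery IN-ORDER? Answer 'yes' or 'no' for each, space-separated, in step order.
Answer: yes no yes yes

Derivation:
Step 1: SEND seq=100 -> in-order
Step 3: SEND seq=47 -> out-of-order
Step 4: SEND seq=0 -> in-order
Step 6: SEND seq=115 -> in-order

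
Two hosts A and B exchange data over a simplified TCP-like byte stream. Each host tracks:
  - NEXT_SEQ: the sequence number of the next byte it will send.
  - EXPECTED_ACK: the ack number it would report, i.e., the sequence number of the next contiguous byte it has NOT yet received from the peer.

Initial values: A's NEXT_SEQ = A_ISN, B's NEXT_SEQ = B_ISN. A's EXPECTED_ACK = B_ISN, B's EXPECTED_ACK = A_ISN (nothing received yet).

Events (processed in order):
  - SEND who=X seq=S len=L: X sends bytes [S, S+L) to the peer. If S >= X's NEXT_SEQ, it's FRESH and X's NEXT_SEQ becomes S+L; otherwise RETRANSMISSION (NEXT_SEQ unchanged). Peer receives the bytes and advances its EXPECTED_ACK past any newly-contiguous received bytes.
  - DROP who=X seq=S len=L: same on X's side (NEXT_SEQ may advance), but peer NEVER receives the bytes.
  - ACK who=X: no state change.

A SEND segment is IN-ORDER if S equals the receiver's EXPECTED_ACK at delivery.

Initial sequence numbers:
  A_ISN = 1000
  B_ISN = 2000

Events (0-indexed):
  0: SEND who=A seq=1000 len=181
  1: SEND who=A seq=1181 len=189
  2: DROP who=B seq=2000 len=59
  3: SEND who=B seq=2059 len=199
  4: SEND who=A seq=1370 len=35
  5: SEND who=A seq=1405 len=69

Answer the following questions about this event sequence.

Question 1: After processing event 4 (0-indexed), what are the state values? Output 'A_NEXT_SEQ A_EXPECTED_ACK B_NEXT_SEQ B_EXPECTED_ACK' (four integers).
After event 0: A_seq=1181 A_ack=2000 B_seq=2000 B_ack=1181
After event 1: A_seq=1370 A_ack=2000 B_seq=2000 B_ack=1370
After event 2: A_seq=1370 A_ack=2000 B_seq=2059 B_ack=1370
After event 3: A_seq=1370 A_ack=2000 B_seq=2258 B_ack=1370
After event 4: A_seq=1405 A_ack=2000 B_seq=2258 B_ack=1405

1405 2000 2258 1405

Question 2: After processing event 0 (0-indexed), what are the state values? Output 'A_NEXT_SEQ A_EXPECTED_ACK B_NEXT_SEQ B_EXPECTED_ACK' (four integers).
After event 0: A_seq=1181 A_ack=2000 B_seq=2000 B_ack=1181

1181 2000 2000 1181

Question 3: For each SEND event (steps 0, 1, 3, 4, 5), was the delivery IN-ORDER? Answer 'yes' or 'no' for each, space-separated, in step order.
Answer: yes yes no yes yes

Derivation:
Step 0: SEND seq=1000 -> in-order
Step 1: SEND seq=1181 -> in-order
Step 3: SEND seq=2059 -> out-of-order
Step 4: SEND seq=1370 -> in-order
Step 5: SEND seq=1405 -> in-order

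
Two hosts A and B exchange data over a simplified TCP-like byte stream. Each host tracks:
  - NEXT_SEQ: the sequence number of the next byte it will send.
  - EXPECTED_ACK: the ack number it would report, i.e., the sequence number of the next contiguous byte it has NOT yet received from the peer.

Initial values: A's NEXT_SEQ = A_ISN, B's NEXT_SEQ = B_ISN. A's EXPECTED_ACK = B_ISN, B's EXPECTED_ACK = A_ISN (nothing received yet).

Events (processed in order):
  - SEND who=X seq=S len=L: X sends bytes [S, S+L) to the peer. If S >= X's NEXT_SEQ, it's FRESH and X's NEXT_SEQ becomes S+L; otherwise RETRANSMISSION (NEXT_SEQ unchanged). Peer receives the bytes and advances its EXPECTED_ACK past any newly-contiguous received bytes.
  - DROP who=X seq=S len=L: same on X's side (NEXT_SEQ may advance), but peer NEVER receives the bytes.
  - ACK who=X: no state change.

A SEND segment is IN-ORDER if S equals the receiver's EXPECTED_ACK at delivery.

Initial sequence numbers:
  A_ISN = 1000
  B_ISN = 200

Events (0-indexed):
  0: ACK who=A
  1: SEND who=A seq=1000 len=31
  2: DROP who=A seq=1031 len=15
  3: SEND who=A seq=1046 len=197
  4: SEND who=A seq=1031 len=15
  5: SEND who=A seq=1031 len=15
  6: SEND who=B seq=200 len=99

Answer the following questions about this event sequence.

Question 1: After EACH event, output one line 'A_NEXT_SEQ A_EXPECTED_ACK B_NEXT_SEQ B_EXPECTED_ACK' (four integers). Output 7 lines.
1000 200 200 1000
1031 200 200 1031
1046 200 200 1031
1243 200 200 1031
1243 200 200 1243
1243 200 200 1243
1243 299 299 1243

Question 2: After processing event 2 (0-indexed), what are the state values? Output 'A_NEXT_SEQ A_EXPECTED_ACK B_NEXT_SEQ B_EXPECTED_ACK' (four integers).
After event 0: A_seq=1000 A_ack=200 B_seq=200 B_ack=1000
After event 1: A_seq=1031 A_ack=200 B_seq=200 B_ack=1031
After event 2: A_seq=1046 A_ack=200 B_seq=200 B_ack=1031

1046 200 200 1031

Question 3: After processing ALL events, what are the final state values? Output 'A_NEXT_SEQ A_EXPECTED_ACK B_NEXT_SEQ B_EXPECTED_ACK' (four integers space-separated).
After event 0: A_seq=1000 A_ack=200 B_seq=200 B_ack=1000
After event 1: A_seq=1031 A_ack=200 B_seq=200 B_ack=1031
After event 2: A_seq=1046 A_ack=200 B_seq=200 B_ack=1031
After event 3: A_seq=1243 A_ack=200 B_seq=200 B_ack=1031
After event 4: A_seq=1243 A_ack=200 B_seq=200 B_ack=1243
After event 5: A_seq=1243 A_ack=200 B_seq=200 B_ack=1243
After event 6: A_seq=1243 A_ack=299 B_seq=299 B_ack=1243

Answer: 1243 299 299 1243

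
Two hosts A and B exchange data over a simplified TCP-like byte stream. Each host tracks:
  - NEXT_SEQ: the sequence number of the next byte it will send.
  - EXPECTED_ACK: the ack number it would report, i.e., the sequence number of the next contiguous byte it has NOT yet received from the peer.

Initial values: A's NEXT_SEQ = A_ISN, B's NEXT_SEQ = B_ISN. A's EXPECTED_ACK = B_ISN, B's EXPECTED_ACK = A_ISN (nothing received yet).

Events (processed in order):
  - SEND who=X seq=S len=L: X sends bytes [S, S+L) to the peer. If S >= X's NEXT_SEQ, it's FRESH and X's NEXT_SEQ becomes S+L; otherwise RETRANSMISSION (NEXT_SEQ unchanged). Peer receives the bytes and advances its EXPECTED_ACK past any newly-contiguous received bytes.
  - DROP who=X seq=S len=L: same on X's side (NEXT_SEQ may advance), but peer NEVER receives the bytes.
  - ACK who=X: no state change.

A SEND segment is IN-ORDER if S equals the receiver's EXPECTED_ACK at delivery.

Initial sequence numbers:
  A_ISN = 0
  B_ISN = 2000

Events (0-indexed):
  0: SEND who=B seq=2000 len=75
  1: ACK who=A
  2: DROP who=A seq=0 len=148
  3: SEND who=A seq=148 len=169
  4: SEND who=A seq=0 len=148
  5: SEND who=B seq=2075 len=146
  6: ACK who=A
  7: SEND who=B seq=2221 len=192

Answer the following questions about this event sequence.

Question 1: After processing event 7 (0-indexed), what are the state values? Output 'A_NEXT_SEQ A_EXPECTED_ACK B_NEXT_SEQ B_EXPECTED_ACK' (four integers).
After event 0: A_seq=0 A_ack=2075 B_seq=2075 B_ack=0
After event 1: A_seq=0 A_ack=2075 B_seq=2075 B_ack=0
After event 2: A_seq=148 A_ack=2075 B_seq=2075 B_ack=0
After event 3: A_seq=317 A_ack=2075 B_seq=2075 B_ack=0
After event 4: A_seq=317 A_ack=2075 B_seq=2075 B_ack=317
After event 5: A_seq=317 A_ack=2221 B_seq=2221 B_ack=317
After event 6: A_seq=317 A_ack=2221 B_seq=2221 B_ack=317
After event 7: A_seq=317 A_ack=2413 B_seq=2413 B_ack=317

317 2413 2413 317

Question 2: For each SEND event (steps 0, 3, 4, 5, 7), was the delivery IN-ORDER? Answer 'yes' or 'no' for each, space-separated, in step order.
Step 0: SEND seq=2000 -> in-order
Step 3: SEND seq=148 -> out-of-order
Step 4: SEND seq=0 -> in-order
Step 5: SEND seq=2075 -> in-order
Step 7: SEND seq=2221 -> in-order

Answer: yes no yes yes yes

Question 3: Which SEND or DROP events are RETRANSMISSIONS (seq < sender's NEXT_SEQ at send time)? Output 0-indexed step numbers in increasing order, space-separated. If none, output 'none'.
Answer: 4

Derivation:
Step 0: SEND seq=2000 -> fresh
Step 2: DROP seq=0 -> fresh
Step 3: SEND seq=148 -> fresh
Step 4: SEND seq=0 -> retransmit
Step 5: SEND seq=2075 -> fresh
Step 7: SEND seq=2221 -> fresh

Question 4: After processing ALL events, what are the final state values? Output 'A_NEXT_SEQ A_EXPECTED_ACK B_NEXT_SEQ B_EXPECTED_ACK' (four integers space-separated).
After event 0: A_seq=0 A_ack=2075 B_seq=2075 B_ack=0
After event 1: A_seq=0 A_ack=2075 B_seq=2075 B_ack=0
After event 2: A_seq=148 A_ack=2075 B_seq=2075 B_ack=0
After event 3: A_seq=317 A_ack=2075 B_seq=2075 B_ack=0
After event 4: A_seq=317 A_ack=2075 B_seq=2075 B_ack=317
After event 5: A_seq=317 A_ack=2221 B_seq=2221 B_ack=317
After event 6: A_seq=317 A_ack=2221 B_seq=2221 B_ack=317
After event 7: A_seq=317 A_ack=2413 B_seq=2413 B_ack=317

Answer: 317 2413 2413 317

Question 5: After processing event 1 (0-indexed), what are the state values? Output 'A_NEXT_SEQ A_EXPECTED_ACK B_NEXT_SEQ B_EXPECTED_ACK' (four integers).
After event 0: A_seq=0 A_ack=2075 B_seq=2075 B_ack=0
After event 1: A_seq=0 A_ack=2075 B_seq=2075 B_ack=0

0 2075 2075 0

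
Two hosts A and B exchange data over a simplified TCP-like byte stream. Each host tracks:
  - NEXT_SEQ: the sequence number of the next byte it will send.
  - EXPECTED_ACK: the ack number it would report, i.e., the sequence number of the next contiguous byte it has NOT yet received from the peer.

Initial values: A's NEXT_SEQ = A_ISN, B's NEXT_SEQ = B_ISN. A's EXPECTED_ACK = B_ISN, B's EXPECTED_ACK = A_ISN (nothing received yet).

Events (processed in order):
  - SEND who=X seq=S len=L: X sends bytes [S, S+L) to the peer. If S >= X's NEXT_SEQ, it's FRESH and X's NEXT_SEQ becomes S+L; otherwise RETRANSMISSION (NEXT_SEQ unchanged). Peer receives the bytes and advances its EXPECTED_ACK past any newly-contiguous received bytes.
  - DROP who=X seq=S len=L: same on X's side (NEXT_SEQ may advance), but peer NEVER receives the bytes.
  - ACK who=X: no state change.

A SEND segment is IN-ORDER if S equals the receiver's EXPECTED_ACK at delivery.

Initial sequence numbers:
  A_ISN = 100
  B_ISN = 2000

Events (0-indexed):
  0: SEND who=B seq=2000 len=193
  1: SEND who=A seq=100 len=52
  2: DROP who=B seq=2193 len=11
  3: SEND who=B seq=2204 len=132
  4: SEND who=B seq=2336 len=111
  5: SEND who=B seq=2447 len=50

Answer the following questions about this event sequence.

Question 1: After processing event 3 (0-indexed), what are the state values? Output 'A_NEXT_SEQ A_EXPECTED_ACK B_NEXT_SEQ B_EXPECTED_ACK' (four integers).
After event 0: A_seq=100 A_ack=2193 B_seq=2193 B_ack=100
After event 1: A_seq=152 A_ack=2193 B_seq=2193 B_ack=152
After event 2: A_seq=152 A_ack=2193 B_seq=2204 B_ack=152
After event 3: A_seq=152 A_ack=2193 B_seq=2336 B_ack=152

152 2193 2336 152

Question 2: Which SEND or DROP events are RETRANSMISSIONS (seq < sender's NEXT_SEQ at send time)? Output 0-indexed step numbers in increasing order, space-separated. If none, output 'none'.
Step 0: SEND seq=2000 -> fresh
Step 1: SEND seq=100 -> fresh
Step 2: DROP seq=2193 -> fresh
Step 3: SEND seq=2204 -> fresh
Step 4: SEND seq=2336 -> fresh
Step 5: SEND seq=2447 -> fresh

Answer: none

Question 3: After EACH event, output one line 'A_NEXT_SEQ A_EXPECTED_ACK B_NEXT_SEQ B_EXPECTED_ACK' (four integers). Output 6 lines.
100 2193 2193 100
152 2193 2193 152
152 2193 2204 152
152 2193 2336 152
152 2193 2447 152
152 2193 2497 152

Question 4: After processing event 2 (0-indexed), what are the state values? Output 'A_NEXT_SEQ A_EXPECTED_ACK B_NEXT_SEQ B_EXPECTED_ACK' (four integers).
After event 0: A_seq=100 A_ack=2193 B_seq=2193 B_ack=100
After event 1: A_seq=152 A_ack=2193 B_seq=2193 B_ack=152
After event 2: A_seq=152 A_ack=2193 B_seq=2204 B_ack=152

152 2193 2204 152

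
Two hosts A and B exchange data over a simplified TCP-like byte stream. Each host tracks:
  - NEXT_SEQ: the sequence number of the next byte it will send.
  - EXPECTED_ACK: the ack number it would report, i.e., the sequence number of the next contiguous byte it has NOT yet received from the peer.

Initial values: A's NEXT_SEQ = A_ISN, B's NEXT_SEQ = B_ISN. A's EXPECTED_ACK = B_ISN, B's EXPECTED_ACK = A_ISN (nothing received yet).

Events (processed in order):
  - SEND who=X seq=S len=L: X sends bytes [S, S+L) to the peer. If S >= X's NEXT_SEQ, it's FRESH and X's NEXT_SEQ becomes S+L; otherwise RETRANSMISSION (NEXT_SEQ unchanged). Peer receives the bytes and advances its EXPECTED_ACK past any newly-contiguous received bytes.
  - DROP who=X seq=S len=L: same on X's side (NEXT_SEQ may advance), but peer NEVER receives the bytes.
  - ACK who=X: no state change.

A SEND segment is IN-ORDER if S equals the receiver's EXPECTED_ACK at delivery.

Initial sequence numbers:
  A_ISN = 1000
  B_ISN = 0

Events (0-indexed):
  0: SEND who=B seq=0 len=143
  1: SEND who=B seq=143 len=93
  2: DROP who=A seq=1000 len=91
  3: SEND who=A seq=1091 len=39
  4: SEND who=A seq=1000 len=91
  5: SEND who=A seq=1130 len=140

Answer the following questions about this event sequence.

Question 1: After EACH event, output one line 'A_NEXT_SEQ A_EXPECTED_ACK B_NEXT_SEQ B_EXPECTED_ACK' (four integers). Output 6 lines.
1000 143 143 1000
1000 236 236 1000
1091 236 236 1000
1130 236 236 1000
1130 236 236 1130
1270 236 236 1270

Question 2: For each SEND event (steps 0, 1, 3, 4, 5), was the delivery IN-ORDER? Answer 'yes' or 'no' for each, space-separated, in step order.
Step 0: SEND seq=0 -> in-order
Step 1: SEND seq=143 -> in-order
Step 3: SEND seq=1091 -> out-of-order
Step 4: SEND seq=1000 -> in-order
Step 5: SEND seq=1130 -> in-order

Answer: yes yes no yes yes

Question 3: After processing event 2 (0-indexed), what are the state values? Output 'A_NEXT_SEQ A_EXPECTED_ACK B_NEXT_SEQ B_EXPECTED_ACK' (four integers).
After event 0: A_seq=1000 A_ack=143 B_seq=143 B_ack=1000
After event 1: A_seq=1000 A_ack=236 B_seq=236 B_ack=1000
After event 2: A_seq=1091 A_ack=236 B_seq=236 B_ack=1000

1091 236 236 1000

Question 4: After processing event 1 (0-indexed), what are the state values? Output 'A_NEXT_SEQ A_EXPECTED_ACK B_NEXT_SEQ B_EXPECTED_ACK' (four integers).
After event 0: A_seq=1000 A_ack=143 B_seq=143 B_ack=1000
After event 1: A_seq=1000 A_ack=236 B_seq=236 B_ack=1000

1000 236 236 1000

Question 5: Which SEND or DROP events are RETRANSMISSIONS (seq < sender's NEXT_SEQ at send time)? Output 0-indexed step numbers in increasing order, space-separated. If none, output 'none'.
Step 0: SEND seq=0 -> fresh
Step 1: SEND seq=143 -> fresh
Step 2: DROP seq=1000 -> fresh
Step 3: SEND seq=1091 -> fresh
Step 4: SEND seq=1000 -> retransmit
Step 5: SEND seq=1130 -> fresh

Answer: 4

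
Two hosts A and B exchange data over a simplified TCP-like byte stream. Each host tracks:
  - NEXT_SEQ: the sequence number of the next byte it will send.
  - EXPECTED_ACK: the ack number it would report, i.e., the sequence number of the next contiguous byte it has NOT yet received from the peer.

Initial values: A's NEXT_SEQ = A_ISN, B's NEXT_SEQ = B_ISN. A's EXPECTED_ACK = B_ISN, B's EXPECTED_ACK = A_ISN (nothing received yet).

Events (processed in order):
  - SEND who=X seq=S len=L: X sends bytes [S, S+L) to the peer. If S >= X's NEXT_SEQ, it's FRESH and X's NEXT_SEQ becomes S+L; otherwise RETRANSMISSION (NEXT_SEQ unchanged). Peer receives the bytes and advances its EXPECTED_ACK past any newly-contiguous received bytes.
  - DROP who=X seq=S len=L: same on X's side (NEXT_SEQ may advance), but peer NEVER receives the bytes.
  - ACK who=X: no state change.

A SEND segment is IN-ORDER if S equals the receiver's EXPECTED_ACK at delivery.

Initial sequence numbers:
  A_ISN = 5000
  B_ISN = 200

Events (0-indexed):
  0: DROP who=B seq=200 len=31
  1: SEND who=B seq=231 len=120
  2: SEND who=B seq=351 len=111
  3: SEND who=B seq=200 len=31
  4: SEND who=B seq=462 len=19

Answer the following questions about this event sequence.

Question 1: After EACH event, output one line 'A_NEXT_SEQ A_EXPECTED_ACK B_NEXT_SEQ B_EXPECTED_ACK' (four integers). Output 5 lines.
5000 200 231 5000
5000 200 351 5000
5000 200 462 5000
5000 462 462 5000
5000 481 481 5000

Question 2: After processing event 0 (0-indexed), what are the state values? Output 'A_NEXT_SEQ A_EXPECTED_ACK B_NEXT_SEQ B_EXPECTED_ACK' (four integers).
After event 0: A_seq=5000 A_ack=200 B_seq=231 B_ack=5000

5000 200 231 5000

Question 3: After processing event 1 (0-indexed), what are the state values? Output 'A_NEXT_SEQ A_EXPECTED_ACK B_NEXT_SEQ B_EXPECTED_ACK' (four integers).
After event 0: A_seq=5000 A_ack=200 B_seq=231 B_ack=5000
After event 1: A_seq=5000 A_ack=200 B_seq=351 B_ack=5000

5000 200 351 5000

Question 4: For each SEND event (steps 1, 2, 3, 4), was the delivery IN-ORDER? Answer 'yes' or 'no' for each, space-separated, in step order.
Step 1: SEND seq=231 -> out-of-order
Step 2: SEND seq=351 -> out-of-order
Step 3: SEND seq=200 -> in-order
Step 4: SEND seq=462 -> in-order

Answer: no no yes yes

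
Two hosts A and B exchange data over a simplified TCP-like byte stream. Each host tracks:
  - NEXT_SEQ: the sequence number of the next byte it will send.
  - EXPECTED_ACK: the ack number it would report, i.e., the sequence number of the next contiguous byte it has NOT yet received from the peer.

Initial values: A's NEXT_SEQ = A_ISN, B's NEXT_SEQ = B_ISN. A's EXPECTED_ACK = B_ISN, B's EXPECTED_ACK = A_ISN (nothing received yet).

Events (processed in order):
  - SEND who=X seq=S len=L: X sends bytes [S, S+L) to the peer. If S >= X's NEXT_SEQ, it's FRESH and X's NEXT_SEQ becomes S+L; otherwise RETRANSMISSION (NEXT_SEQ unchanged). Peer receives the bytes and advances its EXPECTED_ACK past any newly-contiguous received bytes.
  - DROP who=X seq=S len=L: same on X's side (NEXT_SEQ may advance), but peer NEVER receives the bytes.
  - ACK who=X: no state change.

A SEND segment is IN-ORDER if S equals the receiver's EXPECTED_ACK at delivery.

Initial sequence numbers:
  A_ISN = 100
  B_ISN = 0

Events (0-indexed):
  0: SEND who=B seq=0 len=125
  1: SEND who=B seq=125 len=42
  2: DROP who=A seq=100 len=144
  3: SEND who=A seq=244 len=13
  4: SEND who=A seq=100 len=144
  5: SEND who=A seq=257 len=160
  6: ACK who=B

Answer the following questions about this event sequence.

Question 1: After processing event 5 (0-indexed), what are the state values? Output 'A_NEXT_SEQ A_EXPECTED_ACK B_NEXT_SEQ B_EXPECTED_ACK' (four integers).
After event 0: A_seq=100 A_ack=125 B_seq=125 B_ack=100
After event 1: A_seq=100 A_ack=167 B_seq=167 B_ack=100
After event 2: A_seq=244 A_ack=167 B_seq=167 B_ack=100
After event 3: A_seq=257 A_ack=167 B_seq=167 B_ack=100
After event 4: A_seq=257 A_ack=167 B_seq=167 B_ack=257
After event 5: A_seq=417 A_ack=167 B_seq=167 B_ack=417

417 167 167 417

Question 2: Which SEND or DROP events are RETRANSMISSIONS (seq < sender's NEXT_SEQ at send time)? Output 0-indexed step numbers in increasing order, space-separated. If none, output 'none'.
Step 0: SEND seq=0 -> fresh
Step 1: SEND seq=125 -> fresh
Step 2: DROP seq=100 -> fresh
Step 3: SEND seq=244 -> fresh
Step 4: SEND seq=100 -> retransmit
Step 5: SEND seq=257 -> fresh

Answer: 4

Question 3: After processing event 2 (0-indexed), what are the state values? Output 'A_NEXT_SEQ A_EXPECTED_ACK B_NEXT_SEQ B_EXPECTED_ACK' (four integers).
After event 0: A_seq=100 A_ack=125 B_seq=125 B_ack=100
After event 1: A_seq=100 A_ack=167 B_seq=167 B_ack=100
After event 2: A_seq=244 A_ack=167 B_seq=167 B_ack=100

244 167 167 100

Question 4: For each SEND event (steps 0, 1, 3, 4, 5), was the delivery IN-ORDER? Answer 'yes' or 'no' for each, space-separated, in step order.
Step 0: SEND seq=0 -> in-order
Step 1: SEND seq=125 -> in-order
Step 3: SEND seq=244 -> out-of-order
Step 4: SEND seq=100 -> in-order
Step 5: SEND seq=257 -> in-order

Answer: yes yes no yes yes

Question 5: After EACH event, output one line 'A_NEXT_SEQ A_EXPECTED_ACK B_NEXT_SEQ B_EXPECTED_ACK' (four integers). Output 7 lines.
100 125 125 100
100 167 167 100
244 167 167 100
257 167 167 100
257 167 167 257
417 167 167 417
417 167 167 417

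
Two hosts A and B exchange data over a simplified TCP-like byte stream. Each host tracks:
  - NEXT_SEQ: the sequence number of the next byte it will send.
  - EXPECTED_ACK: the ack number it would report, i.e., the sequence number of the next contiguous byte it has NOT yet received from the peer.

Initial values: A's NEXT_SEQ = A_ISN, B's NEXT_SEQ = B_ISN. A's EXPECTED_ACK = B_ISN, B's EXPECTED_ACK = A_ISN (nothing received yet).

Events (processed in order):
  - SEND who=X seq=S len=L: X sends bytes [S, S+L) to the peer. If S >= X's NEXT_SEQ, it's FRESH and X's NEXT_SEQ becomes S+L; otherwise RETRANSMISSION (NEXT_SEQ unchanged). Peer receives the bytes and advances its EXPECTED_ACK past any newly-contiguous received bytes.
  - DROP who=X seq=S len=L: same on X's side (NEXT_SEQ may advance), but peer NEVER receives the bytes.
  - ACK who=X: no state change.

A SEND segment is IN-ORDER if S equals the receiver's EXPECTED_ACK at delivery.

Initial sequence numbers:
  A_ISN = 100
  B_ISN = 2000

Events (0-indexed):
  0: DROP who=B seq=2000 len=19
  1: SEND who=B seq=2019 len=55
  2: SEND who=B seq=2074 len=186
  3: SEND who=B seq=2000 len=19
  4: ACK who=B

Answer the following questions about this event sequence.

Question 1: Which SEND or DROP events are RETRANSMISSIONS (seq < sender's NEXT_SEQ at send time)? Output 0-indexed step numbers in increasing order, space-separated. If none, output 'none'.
Step 0: DROP seq=2000 -> fresh
Step 1: SEND seq=2019 -> fresh
Step 2: SEND seq=2074 -> fresh
Step 3: SEND seq=2000 -> retransmit

Answer: 3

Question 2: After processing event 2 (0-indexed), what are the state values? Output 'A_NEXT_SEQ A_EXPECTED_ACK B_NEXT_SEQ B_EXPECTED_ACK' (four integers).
After event 0: A_seq=100 A_ack=2000 B_seq=2019 B_ack=100
After event 1: A_seq=100 A_ack=2000 B_seq=2074 B_ack=100
After event 2: A_seq=100 A_ack=2000 B_seq=2260 B_ack=100

100 2000 2260 100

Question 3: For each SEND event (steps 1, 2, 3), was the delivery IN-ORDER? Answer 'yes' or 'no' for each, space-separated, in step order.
Answer: no no yes

Derivation:
Step 1: SEND seq=2019 -> out-of-order
Step 2: SEND seq=2074 -> out-of-order
Step 3: SEND seq=2000 -> in-order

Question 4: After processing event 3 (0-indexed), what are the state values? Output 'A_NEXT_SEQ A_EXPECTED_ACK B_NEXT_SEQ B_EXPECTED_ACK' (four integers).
After event 0: A_seq=100 A_ack=2000 B_seq=2019 B_ack=100
After event 1: A_seq=100 A_ack=2000 B_seq=2074 B_ack=100
After event 2: A_seq=100 A_ack=2000 B_seq=2260 B_ack=100
After event 3: A_seq=100 A_ack=2260 B_seq=2260 B_ack=100

100 2260 2260 100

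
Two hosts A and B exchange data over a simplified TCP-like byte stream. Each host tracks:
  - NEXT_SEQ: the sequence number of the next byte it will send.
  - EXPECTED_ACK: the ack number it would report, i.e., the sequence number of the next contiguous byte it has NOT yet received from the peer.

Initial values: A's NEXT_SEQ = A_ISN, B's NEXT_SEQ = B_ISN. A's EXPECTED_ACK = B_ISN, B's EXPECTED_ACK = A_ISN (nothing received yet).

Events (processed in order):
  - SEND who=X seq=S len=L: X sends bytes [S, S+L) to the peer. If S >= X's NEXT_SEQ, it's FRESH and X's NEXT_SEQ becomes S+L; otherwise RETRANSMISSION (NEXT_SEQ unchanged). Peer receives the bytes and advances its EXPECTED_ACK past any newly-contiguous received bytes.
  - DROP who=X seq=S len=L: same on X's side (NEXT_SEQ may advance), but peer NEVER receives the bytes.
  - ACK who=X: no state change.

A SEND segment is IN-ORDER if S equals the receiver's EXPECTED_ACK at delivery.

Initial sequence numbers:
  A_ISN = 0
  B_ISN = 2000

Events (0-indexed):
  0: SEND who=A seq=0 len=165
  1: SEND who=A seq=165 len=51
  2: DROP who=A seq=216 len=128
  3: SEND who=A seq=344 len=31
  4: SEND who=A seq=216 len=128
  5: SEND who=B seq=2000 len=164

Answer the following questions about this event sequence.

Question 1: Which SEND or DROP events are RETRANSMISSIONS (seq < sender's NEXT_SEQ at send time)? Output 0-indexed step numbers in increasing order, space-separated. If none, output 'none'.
Answer: 4

Derivation:
Step 0: SEND seq=0 -> fresh
Step 1: SEND seq=165 -> fresh
Step 2: DROP seq=216 -> fresh
Step 3: SEND seq=344 -> fresh
Step 4: SEND seq=216 -> retransmit
Step 5: SEND seq=2000 -> fresh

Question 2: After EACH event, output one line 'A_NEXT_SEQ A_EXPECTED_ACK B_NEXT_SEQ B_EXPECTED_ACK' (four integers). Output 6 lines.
165 2000 2000 165
216 2000 2000 216
344 2000 2000 216
375 2000 2000 216
375 2000 2000 375
375 2164 2164 375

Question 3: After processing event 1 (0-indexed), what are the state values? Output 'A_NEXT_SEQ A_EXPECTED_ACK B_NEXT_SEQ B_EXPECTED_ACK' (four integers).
After event 0: A_seq=165 A_ack=2000 B_seq=2000 B_ack=165
After event 1: A_seq=216 A_ack=2000 B_seq=2000 B_ack=216

216 2000 2000 216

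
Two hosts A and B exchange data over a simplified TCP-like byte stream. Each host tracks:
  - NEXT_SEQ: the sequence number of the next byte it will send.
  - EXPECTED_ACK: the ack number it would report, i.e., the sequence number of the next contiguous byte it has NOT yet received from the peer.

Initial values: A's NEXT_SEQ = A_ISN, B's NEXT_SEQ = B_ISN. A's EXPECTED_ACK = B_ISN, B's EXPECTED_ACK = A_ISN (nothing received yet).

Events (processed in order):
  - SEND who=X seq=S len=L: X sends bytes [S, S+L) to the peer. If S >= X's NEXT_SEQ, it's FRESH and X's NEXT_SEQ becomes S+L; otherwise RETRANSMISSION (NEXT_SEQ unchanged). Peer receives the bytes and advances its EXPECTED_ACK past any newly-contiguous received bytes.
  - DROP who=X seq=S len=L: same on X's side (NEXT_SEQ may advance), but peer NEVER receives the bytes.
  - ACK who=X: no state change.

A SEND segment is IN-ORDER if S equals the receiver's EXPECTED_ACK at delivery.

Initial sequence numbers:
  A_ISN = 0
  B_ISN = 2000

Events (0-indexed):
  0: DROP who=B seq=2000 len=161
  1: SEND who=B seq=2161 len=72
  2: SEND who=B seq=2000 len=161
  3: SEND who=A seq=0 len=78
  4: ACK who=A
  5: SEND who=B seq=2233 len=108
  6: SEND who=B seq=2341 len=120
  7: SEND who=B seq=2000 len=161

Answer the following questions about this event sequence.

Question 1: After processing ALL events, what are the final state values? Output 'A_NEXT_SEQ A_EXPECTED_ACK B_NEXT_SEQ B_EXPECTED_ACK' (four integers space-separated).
After event 0: A_seq=0 A_ack=2000 B_seq=2161 B_ack=0
After event 1: A_seq=0 A_ack=2000 B_seq=2233 B_ack=0
After event 2: A_seq=0 A_ack=2233 B_seq=2233 B_ack=0
After event 3: A_seq=78 A_ack=2233 B_seq=2233 B_ack=78
After event 4: A_seq=78 A_ack=2233 B_seq=2233 B_ack=78
After event 5: A_seq=78 A_ack=2341 B_seq=2341 B_ack=78
After event 6: A_seq=78 A_ack=2461 B_seq=2461 B_ack=78
After event 7: A_seq=78 A_ack=2461 B_seq=2461 B_ack=78

Answer: 78 2461 2461 78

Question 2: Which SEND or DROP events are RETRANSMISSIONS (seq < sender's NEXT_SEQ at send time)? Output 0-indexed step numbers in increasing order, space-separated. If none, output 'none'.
Answer: 2 7

Derivation:
Step 0: DROP seq=2000 -> fresh
Step 1: SEND seq=2161 -> fresh
Step 2: SEND seq=2000 -> retransmit
Step 3: SEND seq=0 -> fresh
Step 5: SEND seq=2233 -> fresh
Step 6: SEND seq=2341 -> fresh
Step 7: SEND seq=2000 -> retransmit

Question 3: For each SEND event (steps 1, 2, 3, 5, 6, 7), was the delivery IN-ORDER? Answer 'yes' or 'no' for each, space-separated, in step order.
Answer: no yes yes yes yes no

Derivation:
Step 1: SEND seq=2161 -> out-of-order
Step 2: SEND seq=2000 -> in-order
Step 3: SEND seq=0 -> in-order
Step 5: SEND seq=2233 -> in-order
Step 6: SEND seq=2341 -> in-order
Step 7: SEND seq=2000 -> out-of-order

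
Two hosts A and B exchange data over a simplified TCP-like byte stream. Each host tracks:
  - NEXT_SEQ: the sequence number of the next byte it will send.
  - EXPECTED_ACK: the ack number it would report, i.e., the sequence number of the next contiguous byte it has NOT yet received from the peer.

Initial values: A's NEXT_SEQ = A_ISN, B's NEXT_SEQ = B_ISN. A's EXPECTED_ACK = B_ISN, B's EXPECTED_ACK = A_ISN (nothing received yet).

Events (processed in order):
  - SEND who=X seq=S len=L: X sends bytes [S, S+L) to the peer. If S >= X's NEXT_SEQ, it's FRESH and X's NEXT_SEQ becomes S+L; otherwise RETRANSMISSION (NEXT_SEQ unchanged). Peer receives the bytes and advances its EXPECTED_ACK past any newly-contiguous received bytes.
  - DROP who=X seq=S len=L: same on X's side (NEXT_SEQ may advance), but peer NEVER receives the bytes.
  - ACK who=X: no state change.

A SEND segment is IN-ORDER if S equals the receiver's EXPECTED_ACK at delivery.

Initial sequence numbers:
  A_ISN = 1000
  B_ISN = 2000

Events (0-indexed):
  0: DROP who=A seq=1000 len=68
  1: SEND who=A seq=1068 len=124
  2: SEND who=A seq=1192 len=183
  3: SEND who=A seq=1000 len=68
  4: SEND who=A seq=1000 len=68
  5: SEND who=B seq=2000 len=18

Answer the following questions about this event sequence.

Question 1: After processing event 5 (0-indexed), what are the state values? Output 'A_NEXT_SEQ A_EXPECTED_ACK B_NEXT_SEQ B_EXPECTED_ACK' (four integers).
After event 0: A_seq=1068 A_ack=2000 B_seq=2000 B_ack=1000
After event 1: A_seq=1192 A_ack=2000 B_seq=2000 B_ack=1000
After event 2: A_seq=1375 A_ack=2000 B_seq=2000 B_ack=1000
After event 3: A_seq=1375 A_ack=2000 B_seq=2000 B_ack=1375
After event 4: A_seq=1375 A_ack=2000 B_seq=2000 B_ack=1375
After event 5: A_seq=1375 A_ack=2018 B_seq=2018 B_ack=1375

1375 2018 2018 1375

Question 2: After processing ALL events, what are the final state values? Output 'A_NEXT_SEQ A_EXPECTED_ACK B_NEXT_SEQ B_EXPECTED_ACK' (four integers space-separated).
After event 0: A_seq=1068 A_ack=2000 B_seq=2000 B_ack=1000
After event 1: A_seq=1192 A_ack=2000 B_seq=2000 B_ack=1000
After event 2: A_seq=1375 A_ack=2000 B_seq=2000 B_ack=1000
After event 3: A_seq=1375 A_ack=2000 B_seq=2000 B_ack=1375
After event 4: A_seq=1375 A_ack=2000 B_seq=2000 B_ack=1375
After event 5: A_seq=1375 A_ack=2018 B_seq=2018 B_ack=1375

Answer: 1375 2018 2018 1375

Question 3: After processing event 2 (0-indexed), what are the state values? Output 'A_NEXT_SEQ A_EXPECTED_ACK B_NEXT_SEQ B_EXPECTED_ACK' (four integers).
After event 0: A_seq=1068 A_ack=2000 B_seq=2000 B_ack=1000
After event 1: A_seq=1192 A_ack=2000 B_seq=2000 B_ack=1000
After event 2: A_seq=1375 A_ack=2000 B_seq=2000 B_ack=1000

1375 2000 2000 1000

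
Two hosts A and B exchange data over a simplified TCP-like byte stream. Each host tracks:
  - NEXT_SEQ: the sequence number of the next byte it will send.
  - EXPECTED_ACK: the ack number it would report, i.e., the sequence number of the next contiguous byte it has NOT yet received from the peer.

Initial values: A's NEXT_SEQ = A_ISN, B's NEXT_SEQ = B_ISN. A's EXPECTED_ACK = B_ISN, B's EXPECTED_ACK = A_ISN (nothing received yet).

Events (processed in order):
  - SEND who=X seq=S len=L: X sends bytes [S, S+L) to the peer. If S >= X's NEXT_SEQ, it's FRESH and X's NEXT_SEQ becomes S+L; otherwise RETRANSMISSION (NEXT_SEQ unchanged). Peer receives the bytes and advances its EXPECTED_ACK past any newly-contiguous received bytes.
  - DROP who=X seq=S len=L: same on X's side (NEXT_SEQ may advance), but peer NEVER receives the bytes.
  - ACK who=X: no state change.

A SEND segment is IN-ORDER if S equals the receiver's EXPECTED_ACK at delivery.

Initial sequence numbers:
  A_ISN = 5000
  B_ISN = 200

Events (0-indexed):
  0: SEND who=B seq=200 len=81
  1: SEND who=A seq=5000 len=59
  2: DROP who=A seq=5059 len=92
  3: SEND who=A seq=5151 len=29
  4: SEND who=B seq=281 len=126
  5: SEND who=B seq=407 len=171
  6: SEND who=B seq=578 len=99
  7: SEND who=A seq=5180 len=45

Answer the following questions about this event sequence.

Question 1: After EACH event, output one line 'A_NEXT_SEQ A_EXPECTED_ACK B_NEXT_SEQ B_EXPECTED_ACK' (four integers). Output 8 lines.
5000 281 281 5000
5059 281 281 5059
5151 281 281 5059
5180 281 281 5059
5180 407 407 5059
5180 578 578 5059
5180 677 677 5059
5225 677 677 5059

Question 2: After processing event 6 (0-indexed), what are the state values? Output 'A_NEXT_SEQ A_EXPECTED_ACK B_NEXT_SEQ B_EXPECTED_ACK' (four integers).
After event 0: A_seq=5000 A_ack=281 B_seq=281 B_ack=5000
After event 1: A_seq=5059 A_ack=281 B_seq=281 B_ack=5059
After event 2: A_seq=5151 A_ack=281 B_seq=281 B_ack=5059
After event 3: A_seq=5180 A_ack=281 B_seq=281 B_ack=5059
After event 4: A_seq=5180 A_ack=407 B_seq=407 B_ack=5059
After event 5: A_seq=5180 A_ack=578 B_seq=578 B_ack=5059
After event 6: A_seq=5180 A_ack=677 B_seq=677 B_ack=5059

5180 677 677 5059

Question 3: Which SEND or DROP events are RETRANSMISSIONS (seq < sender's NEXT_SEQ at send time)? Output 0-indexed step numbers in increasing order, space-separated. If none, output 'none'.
Answer: none

Derivation:
Step 0: SEND seq=200 -> fresh
Step 1: SEND seq=5000 -> fresh
Step 2: DROP seq=5059 -> fresh
Step 3: SEND seq=5151 -> fresh
Step 4: SEND seq=281 -> fresh
Step 5: SEND seq=407 -> fresh
Step 6: SEND seq=578 -> fresh
Step 7: SEND seq=5180 -> fresh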